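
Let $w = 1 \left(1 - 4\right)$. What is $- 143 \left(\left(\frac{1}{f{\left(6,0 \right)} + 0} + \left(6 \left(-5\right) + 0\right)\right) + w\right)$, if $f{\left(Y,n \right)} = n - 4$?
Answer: $\frac{19019}{4} \approx 4754.8$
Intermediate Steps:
$f{\left(Y,n \right)} = -4 + n$ ($f{\left(Y,n \right)} = n - 4 = -4 + n$)
$w = -3$ ($w = 1 \left(-3\right) = -3$)
$- 143 \left(\left(\frac{1}{f{\left(6,0 \right)} + 0} + \left(6 \left(-5\right) + 0\right)\right) + w\right) = - 143 \left(\left(\frac{1}{\left(-4 + 0\right) + 0} + \left(6 \left(-5\right) + 0\right)\right) - 3\right) = - 143 \left(\left(\frac{1}{-4 + 0} + \left(-30 + 0\right)\right) - 3\right) = - 143 \left(\left(\frac{1}{-4} - 30\right) - 3\right) = - 143 \left(\left(- \frac{1}{4} - 30\right) - 3\right) = - 143 \left(- \frac{121}{4} - 3\right) = \left(-143\right) \left(- \frac{133}{4}\right) = \frac{19019}{4}$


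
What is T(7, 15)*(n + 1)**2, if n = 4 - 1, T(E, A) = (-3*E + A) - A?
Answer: -336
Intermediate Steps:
T(E, A) = -3*E (T(E, A) = (A - 3*E) - A = -3*E)
n = 3
T(7, 15)*(n + 1)**2 = (-3*7)*(3 + 1)**2 = -21*4**2 = -21*16 = -336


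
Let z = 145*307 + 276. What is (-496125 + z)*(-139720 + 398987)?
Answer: -117016012178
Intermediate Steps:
z = 44791 (z = 44515 + 276 = 44791)
(-496125 + z)*(-139720 + 398987) = (-496125 + 44791)*(-139720 + 398987) = -451334*259267 = -117016012178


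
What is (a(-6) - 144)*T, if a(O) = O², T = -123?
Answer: 13284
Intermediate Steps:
(a(-6) - 144)*T = ((-6)² - 144)*(-123) = (36 - 144)*(-123) = -108*(-123) = 13284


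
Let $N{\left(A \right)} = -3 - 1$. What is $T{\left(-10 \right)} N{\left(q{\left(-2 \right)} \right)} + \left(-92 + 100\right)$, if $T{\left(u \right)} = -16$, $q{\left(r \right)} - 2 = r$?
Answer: $72$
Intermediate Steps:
$q{\left(r \right)} = 2 + r$
$N{\left(A \right)} = -4$ ($N{\left(A \right)} = -3 - 1 = -4$)
$T{\left(-10 \right)} N{\left(q{\left(-2 \right)} \right)} + \left(-92 + 100\right) = \left(-16\right) \left(-4\right) + \left(-92 + 100\right) = 64 + 8 = 72$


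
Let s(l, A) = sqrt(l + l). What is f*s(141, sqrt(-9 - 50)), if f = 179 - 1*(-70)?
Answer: 249*sqrt(282) ≈ 4181.4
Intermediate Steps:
f = 249 (f = 179 + 70 = 249)
s(l, A) = sqrt(2)*sqrt(l) (s(l, A) = sqrt(2*l) = sqrt(2)*sqrt(l))
f*s(141, sqrt(-9 - 50)) = 249*(sqrt(2)*sqrt(141)) = 249*sqrt(282)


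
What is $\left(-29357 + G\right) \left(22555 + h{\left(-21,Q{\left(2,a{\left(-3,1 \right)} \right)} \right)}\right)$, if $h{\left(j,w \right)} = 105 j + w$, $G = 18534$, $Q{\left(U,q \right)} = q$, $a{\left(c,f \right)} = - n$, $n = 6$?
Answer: $-220183112$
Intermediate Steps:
$a{\left(c,f \right)} = -6$ ($a{\left(c,f \right)} = \left(-1\right) 6 = -6$)
$h{\left(j,w \right)} = w + 105 j$
$\left(-29357 + G\right) \left(22555 + h{\left(-21,Q{\left(2,a{\left(-3,1 \right)} \right)} \right)}\right) = \left(-29357 + 18534\right) \left(22555 + \left(-6 + 105 \left(-21\right)\right)\right) = - 10823 \left(22555 - 2211\right) = \left(-10823\right) 20344 = -220183112$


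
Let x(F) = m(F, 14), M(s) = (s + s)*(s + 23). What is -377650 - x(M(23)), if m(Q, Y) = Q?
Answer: -379766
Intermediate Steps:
M(s) = 2*s*(23 + s) (M(s) = (2*s)*(23 + s) = 2*s*(23 + s))
x(F) = F
-377650 - x(M(23)) = -377650 - 2*23*(23 + 23) = -377650 - 2*23*46 = -377650 - 1*2116 = -377650 - 2116 = -379766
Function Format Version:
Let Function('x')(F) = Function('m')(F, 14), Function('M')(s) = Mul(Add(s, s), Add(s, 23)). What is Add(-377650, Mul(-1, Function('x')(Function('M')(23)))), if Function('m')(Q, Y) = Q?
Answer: -379766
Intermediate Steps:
Function('M')(s) = Mul(2, s, Add(23, s)) (Function('M')(s) = Mul(Mul(2, s), Add(23, s)) = Mul(2, s, Add(23, s)))
Function('x')(F) = F
Add(-377650, Mul(-1, Function('x')(Function('M')(23)))) = Add(-377650, Mul(-1, Mul(2, 23, Add(23, 23)))) = Add(-377650, Mul(-1, Mul(2, 23, 46))) = Add(-377650, Mul(-1, 2116)) = Add(-377650, -2116) = -379766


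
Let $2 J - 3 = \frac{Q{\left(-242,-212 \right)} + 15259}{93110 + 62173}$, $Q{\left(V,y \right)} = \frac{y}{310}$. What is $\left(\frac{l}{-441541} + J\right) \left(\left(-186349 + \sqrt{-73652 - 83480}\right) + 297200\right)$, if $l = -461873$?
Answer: $\frac{179839288135785226}{625140630645} + \frac{3244703036252 i \sqrt{39283}}{625140630645} \approx 2.8768 \cdot 10^{5} + 1028.7 i$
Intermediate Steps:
$Q{\left(V,y \right)} = \frac{y}{310}$ ($Q{\left(V,y \right)} = y \frac{1}{310} = \frac{y}{310}$)
$J = \frac{37285817}{24068865}$ ($J = \frac{3}{2} + \frac{\left(\frac{1}{310} \left(-212\right) + 15259\right) \frac{1}{93110 + 62173}}{2} = \frac{3}{2} + \frac{\left(- \frac{106}{155} + 15259\right) \frac{1}{155283}}{2} = \frac{3}{2} + \frac{\frac{2365039}{155} \cdot \frac{1}{155283}}{2} = \frac{3}{2} + \frac{1}{2} \cdot \frac{2365039}{24068865} = \frac{3}{2} + \frac{2365039}{48137730} = \frac{37285817}{24068865} \approx 1.5491$)
$\left(\frac{l}{-441541} + J\right) \left(\left(-186349 + \sqrt{-73652 - 83480}\right) + 297200\right) = \left(- \frac{461873}{-441541} + \frac{37285817}{24068865}\right) \left(\left(-186349 + \sqrt{-73652 - 83480}\right) + 297200\right) = \left(\left(-461873\right) \left(- \frac{1}{441541}\right) + \frac{37285817}{24068865}\right) \left(\left(-186349 + \sqrt{-157132}\right) + 297200\right) = \left(\frac{27169}{25973} + \frac{37285817}{24068865}\right) \left(\left(-186349 + 2 i \sqrt{39283}\right) + 297200\right) = \frac{1622351518126 \left(110851 + 2 i \sqrt{39283}\right)}{625140630645} = \frac{179839288135785226}{625140630645} + \frac{3244703036252 i \sqrt{39283}}{625140630645}$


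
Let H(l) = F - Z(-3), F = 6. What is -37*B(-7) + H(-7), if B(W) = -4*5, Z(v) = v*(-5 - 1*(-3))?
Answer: 740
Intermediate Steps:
Z(v) = -2*v (Z(v) = v*(-5 + 3) = v*(-2) = -2*v)
B(W) = -20
H(l) = 0 (H(l) = 6 - (-2)*(-3) = 6 - 1*6 = 6 - 6 = 0)
-37*B(-7) + H(-7) = -37*(-20) + 0 = 740 + 0 = 740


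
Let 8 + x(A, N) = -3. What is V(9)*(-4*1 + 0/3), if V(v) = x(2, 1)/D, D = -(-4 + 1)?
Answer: 44/3 ≈ 14.667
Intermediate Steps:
D = 3 (D = -1*(-3) = 3)
x(A, N) = -11 (x(A, N) = -8 - 3 = -11)
V(v) = -11/3
V(9)*(-4*1 + 0/3) = -11*(-4*1 + 0/3)/3 = -11*(-4 + 0*(⅓))/3 = -11*(-4 + 0)/3 = -11/3*(-4) = 44/3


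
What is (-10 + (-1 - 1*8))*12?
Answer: -228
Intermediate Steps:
(-10 + (-1 - 1*8))*12 = (-10 + (-1 - 8))*12 = (-10 - 9)*12 = -19*12 = -228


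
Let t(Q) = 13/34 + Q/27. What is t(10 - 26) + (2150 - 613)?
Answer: 1410773/918 ≈ 1536.8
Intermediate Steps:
t(Q) = 13/34 + Q/27 (t(Q) = 13*(1/34) + Q*(1/27) = 13/34 + Q/27)
t(10 - 26) + (2150 - 613) = (13/34 + (10 - 26)/27) + (2150 - 613) = (13/34 + (1/27)*(-16)) + 1537 = (13/34 - 16/27) + 1537 = -193/918 + 1537 = 1410773/918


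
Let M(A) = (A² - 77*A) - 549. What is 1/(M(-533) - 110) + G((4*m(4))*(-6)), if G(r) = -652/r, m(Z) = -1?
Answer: -17629589/648942 ≈ -27.167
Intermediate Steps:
M(A) = -549 + A² - 77*A
1/(M(-533) - 110) + G((4*m(4))*(-6)) = 1/((-549 + (-533)² - 77*(-533)) - 110) - 652/((4*(-1))*(-6)) = 1/((-549 + 284089 + 41041) - 110) - 652/((-4*(-6))) = 1/(324581 - 110) - 652/24 = 1/324471 - 652*1/24 = 1/324471 - 163/6 = -17629589/648942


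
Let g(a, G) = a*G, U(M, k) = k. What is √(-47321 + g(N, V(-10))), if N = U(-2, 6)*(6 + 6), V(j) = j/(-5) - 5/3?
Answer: I*√47297 ≈ 217.48*I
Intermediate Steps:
V(j) = -5/3 - j/5 (V(j) = j*(-⅕) - 5*⅓ = -j/5 - 5/3 = -5/3 - j/5)
N = 72 (N = 6*(6 + 6) = 6*12 = 72)
g(a, G) = G*a
√(-47321 + g(N, V(-10))) = √(-47321 + (-5/3 - ⅕*(-10))*72) = √(-47321 + (-5/3 + 2)*72) = √(-47321 + (⅓)*72) = √(-47321 + 24) = √(-47297) = I*√47297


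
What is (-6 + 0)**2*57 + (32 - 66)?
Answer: 2018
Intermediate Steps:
(-6 + 0)**2*57 + (32 - 66) = (-6)**2*57 - 34 = 36*57 - 34 = 2052 - 34 = 2018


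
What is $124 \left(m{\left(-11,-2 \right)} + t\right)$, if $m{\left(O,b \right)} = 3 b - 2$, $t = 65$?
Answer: $7068$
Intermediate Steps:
$m{\left(O,b \right)} = -2 + 3 b$
$124 \left(m{\left(-11,-2 \right)} + t\right) = 124 \left(\left(-2 + 3 \left(-2\right)\right) + 65\right) = 124 \left(\left(-2 - 6\right) + 65\right) = 124 \left(-8 + 65\right) = 124 \cdot 57 = 7068$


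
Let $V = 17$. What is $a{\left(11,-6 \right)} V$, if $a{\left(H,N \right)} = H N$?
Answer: $-1122$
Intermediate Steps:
$a{\left(11,-6 \right)} V = 11 \left(-6\right) 17 = \left(-66\right) 17 = -1122$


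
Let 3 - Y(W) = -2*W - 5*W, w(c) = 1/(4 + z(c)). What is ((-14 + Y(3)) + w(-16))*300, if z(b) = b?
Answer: 2975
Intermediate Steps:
w(c) = 1/(4 + c)
Y(W) = 3 + 7*W (Y(W) = 3 - (-2*W - 5*W) = 3 - (-7)*W = 3 + 7*W)
((-14 + Y(3)) + w(-16))*300 = ((-14 + (3 + 7*3)) + 1/(4 - 16))*300 = ((-14 + (3 + 21)) + 1/(-12))*300 = ((-14 + 24) - 1/12)*300 = (10 - 1/12)*300 = (119/12)*300 = 2975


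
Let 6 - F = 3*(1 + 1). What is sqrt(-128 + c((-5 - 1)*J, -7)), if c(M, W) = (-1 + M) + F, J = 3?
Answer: 7*I*sqrt(3) ≈ 12.124*I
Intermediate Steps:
F = 0 (F = 6 - 3*(1 + 1) = 6 - 3*2 = 6 - 1*6 = 6 - 6 = 0)
c(M, W) = -1 + M (c(M, W) = (-1 + M) + 0 = -1 + M)
sqrt(-128 + c((-5 - 1)*J, -7)) = sqrt(-128 + (-1 + (-5 - 1)*3)) = sqrt(-128 + (-1 - 6*3)) = sqrt(-128 + (-1 - 18)) = sqrt(-128 - 19) = sqrt(-147) = 7*I*sqrt(3)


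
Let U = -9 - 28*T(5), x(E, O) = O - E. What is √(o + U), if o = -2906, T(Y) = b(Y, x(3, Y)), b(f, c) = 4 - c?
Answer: I*√2971 ≈ 54.507*I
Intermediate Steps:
T(Y) = 7 - Y (T(Y) = 4 - (Y - 1*3) = 4 - (Y - 3) = 4 - (-3 + Y) = 4 + (3 - Y) = 7 - Y)
U = -65 (U = -9 - 28*(7 - 1*5) = -9 - 28*(7 - 5) = -9 - 28*2 = -9 - 56 = -65)
√(o + U) = √(-2906 - 65) = √(-2971) = I*√2971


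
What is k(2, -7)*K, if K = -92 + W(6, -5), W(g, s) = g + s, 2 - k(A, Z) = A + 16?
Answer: 1456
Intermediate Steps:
k(A, Z) = -14 - A (k(A, Z) = 2 - (A + 16) = 2 - (16 + A) = 2 + (-16 - A) = -14 - A)
K = -91 (K = -92 + (6 - 5) = -92 + 1 = -91)
k(2, -7)*K = (-14 - 1*2)*(-91) = (-14 - 2)*(-91) = -16*(-91) = 1456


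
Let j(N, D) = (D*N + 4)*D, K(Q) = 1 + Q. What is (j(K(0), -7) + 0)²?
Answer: 441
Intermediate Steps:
j(N, D) = D*(4 + D*N) (j(N, D) = (4 + D*N)*D = D*(4 + D*N))
(j(K(0), -7) + 0)² = (-7*(4 - 7*(1 + 0)) + 0)² = (-7*(4 - 7*1) + 0)² = (-7*(4 - 7) + 0)² = (-7*(-3) + 0)² = (21 + 0)² = 21² = 441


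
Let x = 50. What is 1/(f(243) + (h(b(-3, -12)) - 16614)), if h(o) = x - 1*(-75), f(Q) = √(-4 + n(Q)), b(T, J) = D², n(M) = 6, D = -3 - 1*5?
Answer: -16489/271887119 - √2/271887119 ≈ -6.0652e-5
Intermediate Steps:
D = -8 (D = -3 - 5 = -8)
b(T, J) = 64 (b(T, J) = (-8)² = 64)
f(Q) = √2 (f(Q) = √(-4 + 6) = √2)
h(o) = 125 (h(o) = 50 - 1*(-75) = 50 + 75 = 125)
1/(f(243) + (h(b(-3, -12)) - 16614)) = 1/(√2 + (125 - 16614)) = 1/(√2 - 16489) = 1/(-16489 + √2)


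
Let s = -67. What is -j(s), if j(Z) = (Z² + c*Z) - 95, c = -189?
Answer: -17057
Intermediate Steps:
j(Z) = -95 + Z² - 189*Z (j(Z) = (Z² - 189*Z) - 95 = -95 + Z² - 189*Z)
-j(s) = -(-95 + (-67)² - 189*(-67)) = -(-95 + 4489 + 12663) = -1*17057 = -17057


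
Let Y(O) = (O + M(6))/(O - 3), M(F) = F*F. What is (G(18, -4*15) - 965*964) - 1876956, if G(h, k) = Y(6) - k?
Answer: -2807142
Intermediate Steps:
M(F) = F²
Y(O) = (36 + O)/(-3 + O) (Y(O) = (O + 6²)/(O - 3) = (O + 36)/(-3 + O) = (36 + O)/(-3 + O))
G(h, k) = 14 - k (G(h, k) = (36 + 6)/(-3 + 6) - k = 42/3 - k = (⅓)*42 - k = 14 - k)
(G(18, -4*15) - 965*964) - 1876956 = ((14 - (-4)*15) - 965*964) - 1876956 = ((14 - 1*(-60)) - 930260) - 1876956 = ((14 + 60) - 930260) - 1876956 = (74 - 930260) - 1876956 = -930186 - 1876956 = -2807142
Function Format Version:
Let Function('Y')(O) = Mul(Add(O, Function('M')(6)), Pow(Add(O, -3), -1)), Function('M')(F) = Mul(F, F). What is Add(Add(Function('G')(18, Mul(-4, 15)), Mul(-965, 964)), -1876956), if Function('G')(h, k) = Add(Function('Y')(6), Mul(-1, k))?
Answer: -2807142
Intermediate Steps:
Function('M')(F) = Pow(F, 2)
Function('Y')(O) = Mul(Pow(Add(-3, O), -1), Add(36, O)) (Function('Y')(O) = Mul(Add(O, Pow(6, 2)), Pow(Add(O, -3), -1)) = Mul(Add(O, 36), Pow(Add(-3, O), -1)) = Mul(Add(36, O), Pow(Add(-3, O), -1)) = Mul(Pow(Add(-3, O), -1), Add(36, O)))
Function('G')(h, k) = Add(14, Mul(-1, k)) (Function('G')(h, k) = Add(Mul(Pow(Add(-3, 6), -1), Add(36, 6)), Mul(-1, k)) = Add(Mul(Pow(3, -1), 42), Mul(-1, k)) = Add(Mul(Rational(1, 3), 42), Mul(-1, k)) = Add(14, Mul(-1, k)))
Add(Add(Function('G')(18, Mul(-4, 15)), Mul(-965, 964)), -1876956) = Add(Add(Add(14, Mul(-1, Mul(-4, 15))), Mul(-965, 964)), -1876956) = Add(Add(Add(14, Mul(-1, -60)), -930260), -1876956) = Add(Add(Add(14, 60), -930260), -1876956) = Add(Add(74, -930260), -1876956) = Add(-930186, -1876956) = -2807142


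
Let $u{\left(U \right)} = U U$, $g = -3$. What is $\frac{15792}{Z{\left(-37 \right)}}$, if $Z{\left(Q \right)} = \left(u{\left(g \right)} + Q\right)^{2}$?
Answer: $\frac{141}{7} \approx 20.143$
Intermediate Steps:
$u{\left(U \right)} = U^{2}$
$Z{\left(Q \right)} = \left(9 + Q\right)^{2}$ ($Z{\left(Q \right)} = \left(\left(-3\right)^{2} + Q\right)^{2} = \left(9 + Q\right)^{2}$)
$\frac{15792}{Z{\left(-37 \right)}} = \frac{15792}{\left(9 - 37\right)^{2}} = \frac{15792}{\left(-28\right)^{2}} = \frac{15792}{784} = 15792 \cdot \frac{1}{784} = \frac{141}{7}$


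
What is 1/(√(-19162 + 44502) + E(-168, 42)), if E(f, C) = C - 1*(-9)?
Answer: -51/22739 + 2*√6335/22739 ≈ 0.0047577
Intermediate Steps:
E(f, C) = 9 + C (E(f, C) = C + 9 = 9 + C)
1/(√(-19162 + 44502) + E(-168, 42)) = 1/(√(-19162 + 44502) + (9 + 42)) = 1/(√25340 + 51) = 1/(2*√6335 + 51) = 1/(51 + 2*√6335)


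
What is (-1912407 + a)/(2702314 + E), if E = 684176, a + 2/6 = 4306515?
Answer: 7182323/10159470 ≈ 0.70696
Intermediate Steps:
a = 12919544/3 (a = -⅓ + 4306515 = 12919544/3 ≈ 4.3065e+6)
(-1912407 + a)/(2702314 + E) = (-1912407 + 12919544/3)/(2702314 + 684176) = (7182323/3)/3386490 = (7182323/3)*(1/3386490) = 7182323/10159470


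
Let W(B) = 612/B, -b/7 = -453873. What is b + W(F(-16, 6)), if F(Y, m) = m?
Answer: 3177213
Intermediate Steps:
b = 3177111 (b = -7*(-453873) = 3177111)
b + W(F(-16, 6)) = 3177111 + 612/6 = 3177111 + 612*(⅙) = 3177111 + 102 = 3177213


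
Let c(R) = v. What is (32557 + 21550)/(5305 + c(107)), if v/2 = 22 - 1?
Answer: 54107/5347 ≈ 10.119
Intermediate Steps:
v = 42 (v = 2*(22 - 1) = 2*21 = 42)
c(R) = 42
(32557 + 21550)/(5305 + c(107)) = (32557 + 21550)/(5305 + 42) = 54107/5347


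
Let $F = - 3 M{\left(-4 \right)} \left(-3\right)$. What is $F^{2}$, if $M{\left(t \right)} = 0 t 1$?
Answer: $0$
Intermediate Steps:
$M{\left(t \right)} = 0$ ($M{\left(t \right)} = 0 \cdot 1 = 0$)
$F = 0$ ($F = \left(-3\right) 0 \left(-3\right) = 0 \left(-3\right) = 0$)
$F^{2} = 0^{2} = 0$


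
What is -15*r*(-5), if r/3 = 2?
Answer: 450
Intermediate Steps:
r = 6 (r = 3*2 = 6)
-15*r*(-5) = -15*6*(-5) = -90*(-5) = 450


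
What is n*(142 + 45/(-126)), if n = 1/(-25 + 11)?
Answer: -1983/196 ≈ -10.117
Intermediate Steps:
n = -1/14 (n = 1/(-14) = -1/14 ≈ -0.071429)
n*(142 + 45/(-126)) = -(142 + 45/(-126))/14 = -(142 + 45*(-1/126))/14 = -(142 - 5/14)/14 = -1/14*1983/14 = -1983/196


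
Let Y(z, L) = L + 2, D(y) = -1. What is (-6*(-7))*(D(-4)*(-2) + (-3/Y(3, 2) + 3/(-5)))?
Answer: 273/10 ≈ 27.300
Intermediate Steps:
Y(z, L) = 2 + L
(-6*(-7))*(D(-4)*(-2) + (-3/Y(3, 2) + 3/(-5))) = (-6*(-7))*(-1*(-2) + (-3/(2 + 2) + 3/(-5))) = 42*(2 + (-3/4 + 3*(-⅕))) = 42*(2 + (-3*¼ - ⅗)) = 42*(2 + (-¾ - ⅗)) = 42*(2 - 27/20) = 42*(13/20) = 273/10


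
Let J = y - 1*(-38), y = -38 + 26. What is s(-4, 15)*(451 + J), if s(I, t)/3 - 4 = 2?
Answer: 8586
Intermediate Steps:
y = -12
s(I, t) = 18 (s(I, t) = 12 + 3*2 = 12 + 6 = 18)
J = 26 (J = -12 - 1*(-38) = -12 + 38 = 26)
s(-4, 15)*(451 + J) = 18*(451 + 26) = 18*477 = 8586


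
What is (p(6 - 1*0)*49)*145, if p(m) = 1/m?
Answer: 7105/6 ≈ 1184.2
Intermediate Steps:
(p(6 - 1*0)*49)*145 = (49/(6 - 1*0))*145 = (49/(6 + 0))*145 = (49/6)*145 = 7105/6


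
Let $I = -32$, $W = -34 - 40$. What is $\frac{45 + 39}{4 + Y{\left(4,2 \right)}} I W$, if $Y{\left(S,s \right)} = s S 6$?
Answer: $\frac{49728}{13} \approx 3825.2$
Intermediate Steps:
$Y{\left(S,s \right)} = 6 S s$ ($Y{\left(S,s \right)} = S s 6 = 6 S s$)
$W = -74$ ($W = -34 - 40 = -74$)
$\frac{45 + 39}{4 + Y{\left(4,2 \right)}} I W = \frac{45 + 39}{4 + 6 \cdot 4 \cdot 2} \left(-32\right) \left(-74\right) = \frac{84}{4 + 48} \left(-32\right) \left(-74\right) = \frac{84}{52} \left(-32\right) \left(-74\right) = 84 \cdot \frac{1}{52} \left(-32\right) \left(-74\right) = \frac{21}{13} \left(-32\right) \left(-74\right) = \left(- \frac{672}{13}\right) \left(-74\right) = \frac{49728}{13}$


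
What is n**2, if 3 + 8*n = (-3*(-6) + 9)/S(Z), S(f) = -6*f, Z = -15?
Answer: 729/6400 ≈ 0.11391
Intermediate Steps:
n = -27/80 (n = -3/8 + ((-3*(-6) + 9)/((-6*(-15))))/8 = -3/8 + ((18 + 9)/90)/8 = -3/8 + (27*(1/90))/8 = -3/8 + (1/8)*(3/10) = -3/8 + 3/80 = -27/80 ≈ -0.33750)
n**2 = (-27/80)**2 = 729/6400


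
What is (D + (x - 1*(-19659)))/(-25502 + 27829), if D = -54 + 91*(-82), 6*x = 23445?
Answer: 32101/4654 ≈ 6.8975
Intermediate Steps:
x = 7815/2 (x = (⅙)*23445 = 7815/2 ≈ 3907.5)
D = -7516 (D = -54 - 7462 = -7516)
(D + (x - 1*(-19659)))/(-25502 + 27829) = (-7516 + (7815/2 - 1*(-19659)))/(-25502 + 27829) = (-7516 + (7815/2 + 19659))/2327 = (-7516 + 47133/2)*(1/2327) = (32101/2)*(1/2327) = 32101/4654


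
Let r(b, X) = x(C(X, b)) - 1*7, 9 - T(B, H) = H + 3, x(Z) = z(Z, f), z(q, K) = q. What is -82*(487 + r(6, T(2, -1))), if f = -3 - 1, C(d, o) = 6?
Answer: -39852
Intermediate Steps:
f = -4
x(Z) = Z
T(B, H) = 6 - H (T(B, H) = 9 - (H + 3) = 9 - (3 + H) = 9 + (-3 - H) = 6 - H)
r(b, X) = -1 (r(b, X) = 6 - 1*7 = 6 - 7 = -1)
-82*(487 + r(6, T(2, -1))) = -82*(487 - 1) = -82*486 = -39852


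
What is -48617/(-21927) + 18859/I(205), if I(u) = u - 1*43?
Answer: 140465749/1184058 ≈ 118.63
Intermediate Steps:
I(u) = -43 + u (I(u) = u - 43 = -43 + u)
-48617/(-21927) + 18859/I(205) = -48617/(-21927) + 18859/(-43 + 205) = -48617*(-1/21927) + 18859/162 = 48617/21927 + 18859*(1/162) = 48617/21927 + 18859/162 = 140465749/1184058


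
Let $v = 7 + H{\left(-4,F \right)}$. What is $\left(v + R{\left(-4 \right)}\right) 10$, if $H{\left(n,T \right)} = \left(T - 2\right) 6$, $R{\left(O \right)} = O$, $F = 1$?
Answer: $-30$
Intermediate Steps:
$H{\left(n,T \right)} = -12 + 6 T$ ($H{\left(n,T \right)} = \left(-2 + T\right) 6 = -12 + 6 T$)
$v = 1$ ($v = 7 + \left(-12 + 6 \cdot 1\right) = 7 + \left(-12 + 6\right) = 7 - 6 = 1$)
$\left(v + R{\left(-4 \right)}\right) 10 = \left(1 - 4\right) 10 = \left(-3\right) 10 = -30$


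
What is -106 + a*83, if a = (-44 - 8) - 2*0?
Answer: -4422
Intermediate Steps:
a = -52 (a = -52 + 0 = -52)
-106 + a*83 = -106 - 52*83 = -106 - 4316 = -4422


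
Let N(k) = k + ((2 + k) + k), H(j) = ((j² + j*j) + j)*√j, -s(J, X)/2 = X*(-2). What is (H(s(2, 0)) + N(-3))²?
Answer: 49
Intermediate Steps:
s(J, X) = 4*X (s(J, X) = -2*X*(-2) = -(-4)*X = 4*X)
H(j) = √j*(j + 2*j²) (H(j) = ((j² + j²) + j)*√j = (2*j² + j)*√j = (j + 2*j²)*√j = √j*(j + 2*j²))
N(k) = 2 + 3*k (N(k) = k + (2 + 2*k) = 2 + 3*k)
(H(s(2, 0)) + N(-3))² = ((4*0)^(3/2)*(1 + 2*(4*0)) + (2 + 3*(-3)))² = (0^(3/2)*(1 + 2*0) + (2 - 9))² = (0*(1 + 0) - 7)² = (0*1 - 7)² = (0 - 7)² = (-7)² = 49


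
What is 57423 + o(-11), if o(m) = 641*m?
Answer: 50372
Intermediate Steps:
57423 + o(-11) = 57423 + 641*(-11) = 57423 - 7051 = 50372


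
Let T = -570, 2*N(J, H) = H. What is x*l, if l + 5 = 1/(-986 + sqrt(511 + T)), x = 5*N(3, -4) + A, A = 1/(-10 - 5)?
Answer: 734201411/14583825 + 151*I*sqrt(59)/14583825 ≈ 50.344 + 7.953e-5*I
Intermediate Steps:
N(J, H) = H/2
A = -1/15 (A = 1/(-15) = -1/15 ≈ -0.066667)
x = -151/15 (x = 5*((1/2)*(-4)) - 1/15 = 5*(-2) - 1/15 = -10 - 1/15 = -151/15 ≈ -10.067)
l = -5 + 1/(-986 + I*sqrt(59)) (l = -5 + 1/(-986 + sqrt(511 - 570)) = -5 + 1/(-986 + sqrt(-59)) = -5 + 1/(-986 + I*sqrt(59)) ≈ -5.001 - 7.9003e-6*I)
x*l = -151*(-4862261/972255 - I*sqrt(59)/972255)/15 = 734201411/14583825 + 151*I*sqrt(59)/14583825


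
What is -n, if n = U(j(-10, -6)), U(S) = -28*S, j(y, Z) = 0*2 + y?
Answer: -280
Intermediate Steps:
j(y, Z) = y (j(y, Z) = 0 + y = y)
n = 280 (n = -28*(-10) = 280)
-n = -1*280 = -280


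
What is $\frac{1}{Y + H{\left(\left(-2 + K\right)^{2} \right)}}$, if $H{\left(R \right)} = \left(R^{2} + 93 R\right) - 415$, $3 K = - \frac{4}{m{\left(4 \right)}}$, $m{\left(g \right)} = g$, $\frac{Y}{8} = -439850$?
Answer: $- \frac{81}{285013001} \approx -2.842 \cdot 10^{-7}$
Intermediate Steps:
$Y = -3518800$ ($Y = 8 \left(-439850\right) = -3518800$)
$K = - \frac{1}{3}$ ($K = \frac{\left(-4\right) \frac{1}{4}}{3} = \frac{1}{3} \left(-1\right) = - \frac{1}{3} \approx -0.33333$)
$H{\left(R \right)} = -415 + R^{2} + 93 R$
$\frac{1}{Y + H{\left(\left(-2 + K\right)^{2} \right)}} = \frac{1}{-3518800 + \left(-415 + \left(\left(-2 - \frac{1}{3}\right)^{2}\right)^{2} + 93 \left(-2 - \frac{1}{3}\right)^{2}\right)} = \frac{1}{-3518800 + \left(-415 + \left(\left(- \frac{7}{3}\right)^{2}\right)^{2} + 93 \left(- \frac{7}{3}\right)^{2}\right)} = \frac{1}{-3518800 + \left(-415 + \left(\frac{49}{9}\right)^{2} + 93 \cdot \frac{49}{9}\right)} = \frac{1}{-3518800 + \left(-415 + \frac{2401}{81} + \frac{1519}{3}\right)} = \frac{1}{-3518800 + \frac{9799}{81}} = \frac{1}{- \frac{285013001}{81}} = - \frac{81}{285013001}$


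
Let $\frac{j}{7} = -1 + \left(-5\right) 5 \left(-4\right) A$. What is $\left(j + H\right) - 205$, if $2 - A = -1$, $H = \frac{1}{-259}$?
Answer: $\frac{488991}{259} \approx 1888.0$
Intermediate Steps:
$H = - \frac{1}{259} \approx -0.003861$
$A = 3$ ($A = 2 - -1 = 2 + 1 = 3$)
$j = 2093$ ($j = 7 \left(-1 + \left(-5\right) 5 \left(-4\right) 3\right) = 7 \left(-1 + \left(-25\right) \left(-4\right) 3\right) = 7 \left(-1 + 100 \cdot 3\right) = 7 \left(-1 + 300\right) = 7 \cdot 299 = 2093$)
$\left(j + H\right) - 205 = \left(2093 - \frac{1}{259}\right) - 205 = \frac{542086}{259} - 205 = \frac{488991}{259}$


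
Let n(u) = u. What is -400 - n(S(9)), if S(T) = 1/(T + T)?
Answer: -7201/18 ≈ -400.06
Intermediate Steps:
S(T) = 1/(2*T)
-400 - n(S(9)) = -400 - 1/(2*9) = -400 - 1*1/18 = -400 - 1/18 = -7201/18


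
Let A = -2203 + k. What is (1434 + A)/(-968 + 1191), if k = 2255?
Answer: 1486/223 ≈ 6.6637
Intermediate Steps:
A = 52 (A = -2203 + 2255 = 52)
(1434 + A)/(-968 + 1191) = (1434 + 52)/(-968 + 1191) = 1486/223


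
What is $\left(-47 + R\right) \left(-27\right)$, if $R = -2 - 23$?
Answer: $1944$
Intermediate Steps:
$R = -25$ ($R = -2 - 23 = -25$)
$\left(-47 + R\right) \left(-27\right) = \left(-47 - 25\right) \left(-27\right) = \left(-72\right) \left(-27\right) = 1944$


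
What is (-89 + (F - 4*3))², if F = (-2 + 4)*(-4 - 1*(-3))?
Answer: 10609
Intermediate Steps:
F = -2 (F = 2*(-4 + 3) = 2*(-1) = -2)
(-89 + (F - 4*3))² = (-89 + (-2 - 4*3))² = (-89 + (-2 - 12))² = (-89 - 14)² = (-103)² = 10609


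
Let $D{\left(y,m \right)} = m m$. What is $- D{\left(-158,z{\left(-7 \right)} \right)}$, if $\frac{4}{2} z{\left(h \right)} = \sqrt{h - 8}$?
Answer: $\frac{15}{4} \approx 3.75$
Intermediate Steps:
$z{\left(h \right)} = \frac{\sqrt{-8 + h}}{2}$ ($z{\left(h \right)} = \frac{\sqrt{h - 8}}{2} = \frac{\sqrt{-8 + h}}{2}$)
$D{\left(y,m \right)} = m^{2}$
$- D{\left(-158,z{\left(-7 \right)} \right)} = - \left(\frac{\sqrt{-8 - 7}}{2}\right)^{2} = - \left(\frac{\sqrt{-15}}{2}\right)^{2} = - \left(\frac{i \sqrt{15}}{2}\right)^{2} = \left(-1\right) \left(- \frac{15}{4}\right) = \frac{15}{4}$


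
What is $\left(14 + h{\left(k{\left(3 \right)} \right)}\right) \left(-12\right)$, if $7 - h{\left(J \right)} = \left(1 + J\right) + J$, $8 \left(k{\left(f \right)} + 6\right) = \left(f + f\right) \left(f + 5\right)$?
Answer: $-240$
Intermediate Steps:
$k{\left(f \right)} = -6 + \frac{f \left(5 + f\right)}{4}$ ($k{\left(f \right)} = -6 + \frac{\left(f + f\right) \left(f + 5\right)}{8} = -6 + \frac{2 f \left(5 + f\right)}{8} = -6 + \frac{f \left(5 + f\right)}{4}$)
$h{\left(J \right)} = 6 - 2 J$ ($h{\left(J \right)} = 7 - \left(\left(1 + J\right) + J\right) = 7 - \left(1 + 2 J\right) = 6 - 2 J$)
$\left(14 + h{\left(k{\left(3 \right)} \right)}\right) \left(-12\right) = \left(14 + \left(6 - 2 \left(-6 + \frac{3^{2}}{4} + \frac{5}{4} \cdot 3\right)\right)\right) \left(-12\right) = \left(14 + \left(6 - 2 \left(-6 + \frac{1}{4} \cdot 9 + \frac{15}{4}\right)\right)\right) \left(-12\right) = \left(14 + \left(6 - 2 \left(-6 + \frac{9}{4} + \frac{15}{4}\right)\right)\right) \left(-12\right) = \left(14 + \left(6 - 0\right)\right) \left(-12\right) = \left(14 + \left(6 + 0\right)\right) \left(-12\right) = \left(14 + 6\right) \left(-12\right) = 20 \left(-12\right) = -240$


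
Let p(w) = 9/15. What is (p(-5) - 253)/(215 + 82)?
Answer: -1262/1485 ≈ -0.84983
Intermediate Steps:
p(w) = 3/5 (p(w) = 9*(1/15) = 3/5)
(p(-5) - 253)/(215 + 82) = (3/5 - 253)/(215 + 82) = -1262/5/297 = -1262/5*1/297 = -1262/1485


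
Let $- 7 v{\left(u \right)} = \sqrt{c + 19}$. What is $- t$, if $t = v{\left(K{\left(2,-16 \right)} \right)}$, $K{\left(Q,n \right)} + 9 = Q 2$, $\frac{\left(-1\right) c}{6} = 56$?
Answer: $\frac{i \sqrt{317}}{7} \approx 2.5435 i$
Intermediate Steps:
$c = -336$ ($c = \left(-6\right) 56 = -336$)
$K{\left(Q,n \right)} = -9 + 2 Q$ ($K{\left(Q,n \right)} = -9 + Q 2 = -9 + 2 Q$)
$v{\left(u \right)} = - \frac{i \sqrt{317}}{7}$ ($v{\left(u \right)} = - \frac{\sqrt{-336 + 19}}{7} = - \frac{\sqrt{-317}}{7} = - \frac{i \sqrt{317}}{7}$)
$t = - \frac{i \sqrt{317}}{7} \approx - 2.5435 i$
$- t = - \frac{\left(-1\right) i \sqrt{317}}{7} = \frac{i \sqrt{317}}{7}$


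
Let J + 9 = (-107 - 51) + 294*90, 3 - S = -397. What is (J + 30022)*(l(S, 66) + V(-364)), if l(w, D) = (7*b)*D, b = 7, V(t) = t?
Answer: 161624050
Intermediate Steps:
S = 400 (S = 3 - 1*(-397) = 3 + 397 = 400)
l(w, D) = 49*D (l(w, D) = (7*7)*D = 49*D)
J = 26293 (J = -9 + ((-107 - 51) + 294*90) = -9 + (-158 + 26460) = -9 + 26302 = 26293)
(J + 30022)*(l(S, 66) + V(-364)) = (26293 + 30022)*(49*66 - 364) = 56315*(3234 - 364) = 56315*2870 = 161624050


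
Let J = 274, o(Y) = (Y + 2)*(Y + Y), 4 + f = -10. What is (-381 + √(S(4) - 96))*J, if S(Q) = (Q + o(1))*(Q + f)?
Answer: -104394 + 3836*I ≈ -1.0439e+5 + 3836.0*I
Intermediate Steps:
f = -14 (f = -4 - 10 = -14)
o(Y) = 2*Y*(2 + Y) (o(Y) = (2 + Y)*(2*Y) = 2*Y*(2 + Y))
S(Q) = (-14 + Q)*(6 + Q) (S(Q) = (Q + 2*1*(2 + 1))*(Q - 14) = (Q + 2*1*3)*(-14 + Q) = (Q + 6)*(-14 + Q) = (6 + Q)*(-14 + Q) = (-14 + Q)*(6 + Q))
(-381 + √(S(4) - 96))*J = (-381 + √((-84 + 4² - 8*4) - 96))*274 = (-381 + √((-84 + 16 - 32) - 96))*274 = (-381 + √(-100 - 96))*274 = (-381 + √(-196))*274 = (-381 + 14*I)*274 = -104394 + 3836*I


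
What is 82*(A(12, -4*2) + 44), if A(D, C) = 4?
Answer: 3936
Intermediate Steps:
82*(A(12, -4*2) + 44) = 82*(4 + 44) = 82*48 = 3936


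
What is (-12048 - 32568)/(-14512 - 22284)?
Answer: 11154/9199 ≈ 1.2125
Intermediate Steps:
(-12048 - 32568)/(-14512 - 22284) = -44616/(-36796) = -44616*(-1/36796) = 11154/9199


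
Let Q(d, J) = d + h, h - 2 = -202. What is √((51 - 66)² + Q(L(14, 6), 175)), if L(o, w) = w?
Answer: √31 ≈ 5.5678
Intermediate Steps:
h = -200 (h = 2 - 202 = -200)
Q(d, J) = -200 + d (Q(d, J) = d - 200 = -200 + d)
√((51 - 66)² + Q(L(14, 6), 175)) = √((51 - 66)² + (-200 + 6)) = √((-15)² - 194) = √(225 - 194) = √31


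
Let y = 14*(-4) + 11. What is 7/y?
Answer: -7/45 ≈ -0.15556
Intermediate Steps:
y = -45 (y = -56 + 11 = -45)
7/y = 7/(-45) = 7*(-1/45) = -7/45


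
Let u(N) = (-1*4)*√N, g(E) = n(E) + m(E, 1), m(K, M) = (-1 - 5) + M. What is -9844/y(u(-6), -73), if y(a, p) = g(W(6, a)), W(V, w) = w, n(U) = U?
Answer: 49220/121 - 39376*I*√6/121 ≈ 406.78 - 797.12*I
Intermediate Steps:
m(K, M) = -6 + M
g(E) = -5 + E (g(E) = E + (-6 + 1) = E - 5 = -5 + E)
u(N) = -4*√N
y(a, p) = -5 + a
-9844/y(u(-6), -73) = -9844/(-5 - 4*I*√6)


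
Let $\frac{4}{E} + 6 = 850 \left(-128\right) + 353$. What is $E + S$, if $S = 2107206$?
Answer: $\frac{228532812314}{108453} \approx 2.1072 \cdot 10^{6}$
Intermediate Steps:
$E = - \frac{4}{108453}$ ($E = \frac{4}{-6 + \left(850 \left(-128\right) + 353\right)} = \frac{4}{-6 + \left(-108800 + 353\right)} = \frac{4}{-6 - 108447} = \frac{4}{-108453} = 4 \left(- \frac{1}{108453}\right) = - \frac{4}{108453} \approx -3.6882 \cdot 10^{-5}$)
$E + S = - \frac{4}{108453} + 2107206 = \frac{228532812314}{108453}$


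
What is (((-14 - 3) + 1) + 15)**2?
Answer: 1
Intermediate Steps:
(((-14 - 3) + 1) + 15)**2 = ((-17 + 1) + 15)**2 = (-16 + 15)**2 = (-1)**2 = 1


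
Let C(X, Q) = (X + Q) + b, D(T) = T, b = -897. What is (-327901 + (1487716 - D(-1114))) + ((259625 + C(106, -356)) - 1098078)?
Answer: 321329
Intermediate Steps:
C(X, Q) = -897 + Q + X (C(X, Q) = (X + Q) - 897 = (Q + X) - 897 = -897 + Q + X)
(-327901 + (1487716 - D(-1114))) + ((259625 + C(106, -356)) - 1098078) = (-327901 + (1487716 - 1*(-1114))) + ((259625 + (-897 - 356 + 106)) - 1098078) = (-327901 + (1487716 + 1114)) + ((259625 - 1147) - 1098078) = (-327901 + 1488830) + (258478 - 1098078) = 1160929 - 839600 = 321329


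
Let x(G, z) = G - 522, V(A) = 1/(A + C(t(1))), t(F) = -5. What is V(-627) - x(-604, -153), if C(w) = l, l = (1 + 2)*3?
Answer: 695867/618 ≈ 1126.0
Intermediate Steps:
l = 9 (l = 3*3 = 9)
C(w) = 9
V(A) = 1/(9 + A) (V(A) = 1/(A + 9) = 1/(9 + A))
x(G, z) = -522 + G
V(-627) - x(-604, -153) = 1/(9 - 627) - (-522 - 604) = 1/(-618) - 1*(-1126) = -1/618 + 1126 = 695867/618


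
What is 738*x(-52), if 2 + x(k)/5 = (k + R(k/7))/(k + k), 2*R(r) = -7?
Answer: -562725/104 ≈ -5410.8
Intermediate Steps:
R(r) = -7/2 (R(r) = (1/2)*(-7) = -7/2)
x(k) = -10 + 5*(-7/2 + k)/(2*k) (x(k) = -10 + 5*((k - 7/2)/(k + k)) = -10 + 5*((-7/2 + k)/((2*k))) = -10 + 5*((-7/2 + k)*(1/(2*k))) = -10 + 5*((-7/2 + k)/(2*k)) = -10 + 5*(-7/2 + k)/(2*k))
738*x(-52) = 738*((5/4)*(-7 - 6*(-52))/(-52)) = 738*((5/4)*(-1/52)*(-7 + 312)) = 738*((5/4)*(-1/52)*305) = 738*(-1525/208) = -562725/104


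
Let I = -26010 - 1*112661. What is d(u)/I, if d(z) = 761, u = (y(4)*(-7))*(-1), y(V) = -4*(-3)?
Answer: -761/138671 ≈ -0.0054878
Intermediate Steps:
y(V) = 12
u = 84 (u = (12*(-7))*(-1) = -84*(-1) = 84)
I = -138671 (I = -26010 - 112661 = -138671)
d(u)/I = 761/(-138671) = 761*(-1/138671) = -761/138671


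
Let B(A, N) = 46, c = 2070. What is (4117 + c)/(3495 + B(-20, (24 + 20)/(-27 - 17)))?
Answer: 6187/3541 ≈ 1.7472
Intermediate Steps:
(4117 + c)/(3495 + B(-20, (24 + 20)/(-27 - 17))) = (4117 + 2070)/(3495 + 46) = 6187/3541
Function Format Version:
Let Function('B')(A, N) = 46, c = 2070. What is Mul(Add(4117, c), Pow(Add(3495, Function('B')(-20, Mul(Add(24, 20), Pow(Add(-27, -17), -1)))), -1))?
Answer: Rational(6187, 3541) ≈ 1.7472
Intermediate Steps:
Mul(Add(4117, c), Pow(Add(3495, Function('B')(-20, Mul(Add(24, 20), Pow(Add(-27, -17), -1)))), -1)) = Mul(Add(4117, 2070), Pow(Add(3495, 46), -1)) = Mul(6187, Pow(3541, -1)) = Mul(6187, Rational(1, 3541)) = Rational(6187, 3541)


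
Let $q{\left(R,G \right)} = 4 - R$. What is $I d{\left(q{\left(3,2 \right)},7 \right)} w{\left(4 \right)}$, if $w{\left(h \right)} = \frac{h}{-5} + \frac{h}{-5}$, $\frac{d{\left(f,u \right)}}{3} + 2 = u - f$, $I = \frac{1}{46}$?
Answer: $- \frac{48}{115} \approx -0.41739$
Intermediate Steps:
$I = \frac{1}{46} \approx 0.021739$
$d{\left(f,u \right)} = -6 - 3 f + 3 u$ ($d{\left(f,u \right)} = -6 + 3 \left(u - f\right) = -6 - \left(- 3 u + 3 f\right) = -6 - 3 f + 3 u$)
$w{\left(h \right)} = - \frac{2 h}{5}$ ($w{\left(h \right)} = h \left(- \frac{1}{5}\right) + h \left(- \frac{1}{5}\right) = - \frac{h}{5} - \frac{h}{5} = - \frac{2 h}{5}$)
$I d{\left(q{\left(3,2 \right)},7 \right)} w{\left(4 \right)} = \frac{-6 - 3 \left(4 - 3\right) + 3 \cdot 7}{46} \left(\left(- \frac{2}{5}\right) 4\right) = \frac{-6 - 3 \left(4 - 3\right) + 21}{46} \left(- \frac{8}{5}\right) = \frac{-6 - 3 + 21}{46} \left(- \frac{8}{5}\right) = \frac{1}{46} \cdot 12 \left(- \frac{8}{5}\right) = \frac{6}{23} \left(- \frac{8}{5}\right) = - \frac{48}{115}$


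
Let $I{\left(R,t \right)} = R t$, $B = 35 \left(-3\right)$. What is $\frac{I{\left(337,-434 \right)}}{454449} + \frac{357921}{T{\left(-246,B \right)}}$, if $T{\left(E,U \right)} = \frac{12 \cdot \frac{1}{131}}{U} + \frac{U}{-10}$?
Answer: $\frac{1491549146369464}{43752986373} \approx 34090.0$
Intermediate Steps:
$B = -105$
$T{\left(E,U \right)} = - \frac{U}{10} + \frac{12}{131 U}$ ($T{\left(E,U \right)} = \frac{12 \cdot \frac{1}{131}}{U} + U \left(- \frac{1}{10}\right) = \frac{12}{131 U} - \frac{U}{10} = - \frac{U}{10} + \frac{12}{131 U}$)
$\frac{I{\left(337,-434 \right)}}{454449} + \frac{357921}{T{\left(-246,B \right)}} = \frac{337 \left(-434\right)}{454449} + \frac{357921}{\left(- \frac{1}{10}\right) \left(-105\right) + \frac{12}{131 \left(-105\right)}} = \left(-146258\right) \frac{1}{454449} + \frac{357921}{\frac{21}{2} + \frac{12}{131} \left(- \frac{1}{105}\right)} = - \frac{146258}{454449} + \frac{357921}{\frac{21}{2} - \frac{4}{4585}} = - \frac{146258}{454449} + \frac{357921}{\frac{96277}{9170}} = - \frac{146258}{454449} + 357921 \cdot \frac{9170}{96277} = - \frac{146258}{454449} + \frac{3282135570}{96277} = \frac{1491549146369464}{43752986373}$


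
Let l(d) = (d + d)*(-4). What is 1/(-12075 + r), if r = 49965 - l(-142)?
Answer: 1/36754 ≈ 2.7208e-5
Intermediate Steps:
l(d) = -8*d (l(d) = (2*d)*(-4) = -8*d)
r = 48829 (r = 49965 - (-8)*(-142) = 49965 - 1*1136 = 49965 - 1136 = 48829)
1/(-12075 + r) = 1/(-12075 + 48829) = 1/36754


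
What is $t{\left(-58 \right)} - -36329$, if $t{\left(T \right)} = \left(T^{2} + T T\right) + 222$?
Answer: $43279$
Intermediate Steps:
$t{\left(T \right)} = 222 + 2 T^{2}$ ($t{\left(T \right)} = \left(T^{2} + T^{2}\right) + 222 = 2 T^{2} + 222 = 222 + 2 T^{2}$)
$t{\left(-58 \right)} - -36329 = \left(222 + 2 \left(-58\right)^{2}\right) - -36329 = \left(222 + 2 \cdot 3364\right) + 36329 = \left(222 + 6728\right) + 36329 = 6950 + 36329 = 43279$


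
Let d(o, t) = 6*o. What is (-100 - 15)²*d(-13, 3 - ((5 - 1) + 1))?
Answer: -1031550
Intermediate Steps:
(-100 - 15)²*d(-13, 3 - ((5 - 1) + 1)) = (-100 - 15)²*(6*(-13)) = (-115)²*(-78) = 13225*(-78) = -1031550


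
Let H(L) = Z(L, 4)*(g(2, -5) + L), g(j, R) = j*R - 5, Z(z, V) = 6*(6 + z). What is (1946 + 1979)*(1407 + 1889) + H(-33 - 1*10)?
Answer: 12949676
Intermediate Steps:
Z(z, V) = 36 + 6*z
g(j, R) = -5 + R*j (g(j, R) = R*j - 5 = -5 + R*j)
H(L) = (-15 + L)*(36 + 6*L) (H(L) = (36 + 6*L)*((-5 - 5*2) + L) = (36 + 6*L)*((-5 - 10) + L) = (36 + 6*L)*(-15 + L) = (-15 + L)*(36 + 6*L))
(1946 + 1979)*(1407 + 1889) + H(-33 - 1*10) = (1946 + 1979)*(1407 + 1889) + 6*(-15 + (-33 - 1*10))*(6 + (-33 - 1*10)) = 3925*3296 + 6*(-15 + (-33 - 10))*(6 + (-33 - 10)) = 12936800 + 6*(-15 - 43)*(6 - 43) = 12936800 + 6*(-58)*(-37) = 12936800 + 12876 = 12949676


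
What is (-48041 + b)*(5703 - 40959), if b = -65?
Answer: 1696025136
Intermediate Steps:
(-48041 + b)*(5703 - 40959) = (-48041 - 65)*(5703 - 40959) = -48106*(-35256) = 1696025136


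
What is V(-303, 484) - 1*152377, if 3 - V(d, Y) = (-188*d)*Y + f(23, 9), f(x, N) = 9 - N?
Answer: -27722950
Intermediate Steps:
V(d, Y) = 3 + 188*Y*d (V(d, Y) = 3 - ((-188*d)*Y + (9 - 1*9)) = 3 - (-188*Y*d + (9 - 9)) = 3 - (-188*Y*d + 0) = 3 - (-188)*Y*d = 3 + 188*Y*d)
V(-303, 484) - 1*152377 = (3 + 188*484*(-303)) - 1*152377 = (3 - 27570576) - 152377 = -27570573 - 152377 = -27722950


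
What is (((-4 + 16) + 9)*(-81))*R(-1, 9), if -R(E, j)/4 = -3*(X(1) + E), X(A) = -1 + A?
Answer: 20412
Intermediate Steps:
R(E, j) = 12*E (R(E, j) = -(-12)*((-1 + 1) + E) = -(-12)*(0 + E) = -(-12)*E = 12*E)
(((-4 + 16) + 9)*(-81))*R(-1, 9) = (((-4 + 16) + 9)*(-81))*(12*(-1)) = ((12 + 9)*(-81))*(-12) = (21*(-81))*(-12) = -1701*(-12) = 20412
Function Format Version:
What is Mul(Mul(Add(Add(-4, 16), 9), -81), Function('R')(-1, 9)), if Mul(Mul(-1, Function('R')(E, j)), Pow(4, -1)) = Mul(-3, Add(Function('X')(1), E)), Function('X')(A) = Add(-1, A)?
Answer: 20412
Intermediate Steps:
Function('R')(E, j) = Mul(12, E) (Function('R')(E, j) = Mul(-4, Mul(-3, Add(Add(-1, 1), E))) = Mul(-4, Mul(-3, Add(0, E))) = Mul(-4, Mul(-3, E)) = Mul(12, E))
Mul(Mul(Add(Add(-4, 16), 9), -81), Function('R')(-1, 9)) = Mul(Mul(Add(Add(-4, 16), 9), -81), Mul(12, -1)) = Mul(Mul(Add(12, 9), -81), -12) = Mul(Mul(21, -81), -12) = Mul(-1701, -12) = 20412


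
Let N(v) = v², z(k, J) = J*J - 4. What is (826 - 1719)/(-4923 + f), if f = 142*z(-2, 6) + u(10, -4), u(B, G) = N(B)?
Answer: 893/279 ≈ 3.2007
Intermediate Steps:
z(k, J) = -4 + J² (z(k, J) = J² - 4 = -4 + J²)
u(B, G) = B²
f = 4644 (f = 142*(-4 + 6²) + 10² = 142*(-4 + 36) + 100 = 142*32 + 100 = 4544 + 100 = 4644)
(826 - 1719)/(-4923 + f) = (826 - 1719)/(-4923 + 4644) = -893/(-279) = -893*(-1/279) = 893/279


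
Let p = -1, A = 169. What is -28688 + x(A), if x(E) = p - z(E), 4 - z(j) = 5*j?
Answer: -27848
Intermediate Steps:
z(j) = 4 - 5*j
x(E) = -5 + 5*E (x(E) = -1 - (4 - 5*E) = -1 + (-4 + 5*E) = -5 + 5*E)
-28688 + x(A) = -28688 + (-5 + 5*169) = -28688 + (-5 + 845) = -28688 + 840 = -27848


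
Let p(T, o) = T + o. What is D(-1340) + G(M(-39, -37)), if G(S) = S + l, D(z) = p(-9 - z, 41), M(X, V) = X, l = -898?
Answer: 435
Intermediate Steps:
D(z) = 32 - z (D(z) = (-9 - z) + 41 = 32 - z)
G(S) = -898 + S (G(S) = S - 898 = -898 + S)
D(-1340) + G(M(-39, -37)) = (32 - 1*(-1340)) + (-898 - 39) = (32 + 1340) - 937 = 1372 - 937 = 435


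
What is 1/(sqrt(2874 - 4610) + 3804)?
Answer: 951/3618038 - I*sqrt(434)/7236076 ≈ 0.00026285 - 2.879e-6*I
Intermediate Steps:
1/(sqrt(2874 - 4610) + 3804) = 1/(sqrt(-1736) + 3804) = 1/(2*I*sqrt(434) + 3804) = 1/(3804 + 2*I*sqrt(434))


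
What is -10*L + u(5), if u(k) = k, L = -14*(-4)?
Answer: -555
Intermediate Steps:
L = 56
-10*L + u(5) = -10*56 + 5 = -560 + 5 = -555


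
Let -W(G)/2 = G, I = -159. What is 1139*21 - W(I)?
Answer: 23601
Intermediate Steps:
W(G) = -2*G
1139*21 - W(I) = 1139*21 - (-2)*(-159) = 23919 - 1*318 = 23919 - 318 = 23601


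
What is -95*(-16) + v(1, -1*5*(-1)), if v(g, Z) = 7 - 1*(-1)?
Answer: 1528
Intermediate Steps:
v(g, Z) = 8 (v(g, Z) = 7 + 1 = 8)
-95*(-16) + v(1, -1*5*(-1)) = -95*(-16) + 8 = 1520 + 8 = 1528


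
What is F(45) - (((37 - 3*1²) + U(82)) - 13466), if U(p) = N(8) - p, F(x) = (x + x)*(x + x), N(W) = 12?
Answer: 21602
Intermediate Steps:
F(x) = 4*x² (F(x) = (2*x)*(2*x) = 4*x²)
U(p) = 12 - p
F(45) - (((37 - 3*1²) + U(82)) - 13466) = 4*45² - (((37 - 3*1²) + (12 - 1*82)) - 13466) = 4*2025 - (((37 - 3*1) + (12 - 82)) - 13466) = 8100 - (((37 - 3) - 70) - 13466) = 8100 - ((34 - 70) - 13466) = 8100 - (-36 - 13466) = 8100 - 1*(-13502) = 8100 + 13502 = 21602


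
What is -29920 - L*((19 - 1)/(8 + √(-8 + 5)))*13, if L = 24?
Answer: 16*(-1870*√3 + 15311*I)/(√3 - 8*I) ≈ -30591.0 + 145.18*I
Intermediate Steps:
-29920 - L*((19 - 1)/(8 + √(-8 + 5)))*13 = -29920 - 24*((19 - 1)/(8 + √(-8 + 5)))*13 = -29920 - 24*(18/(8 + √(-3)))*13 = -29920 - 24*(18/(8 + I*√3))*13 = -29920 - 432/(8 + I*√3)*13 = -29920 - 5616/(8 + I*√3)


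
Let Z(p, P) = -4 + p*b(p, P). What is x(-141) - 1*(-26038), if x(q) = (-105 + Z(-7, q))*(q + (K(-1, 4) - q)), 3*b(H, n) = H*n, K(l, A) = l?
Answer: 28450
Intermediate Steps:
b(H, n) = H*n/3 (b(H, n) = (H*n)/3 = H*n/3)
Z(p, P) = -4 + P*p²/3 (Z(p, P) = -4 + p*(p*P/3) = -4 + p*(P*p/3) = -4 + P*p²/3)
x(q) = 109 - 49*q/3 (x(q) = (-105 + (-4 + (⅓)*q*(-7)²))*(q + (-1 - q)) = (-105 + (-4 + (⅓)*q*49))*(-1) = (-105 + (-4 + 49*q/3))*(-1) = (-109 + 49*q/3)*(-1) = 109 - 49*q/3)
x(-141) - 1*(-26038) = (109 - 49/3*(-141)) - 1*(-26038) = (109 + 2303) + 26038 = 2412 + 26038 = 28450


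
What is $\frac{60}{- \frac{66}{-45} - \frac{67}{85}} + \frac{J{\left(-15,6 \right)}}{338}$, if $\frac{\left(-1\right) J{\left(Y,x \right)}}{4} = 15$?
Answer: $\frac{2580510}{29237} \approx 88.262$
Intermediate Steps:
$J{\left(Y,x \right)} = -60$ ($J{\left(Y,x \right)} = \left(-4\right) 15 = -60$)
$\frac{60}{- \frac{66}{-45} - \frac{67}{85}} + \frac{J{\left(-15,6 \right)}}{338} = \frac{60}{- \frac{66}{-45} - \frac{67}{85}} - \frac{60}{338} = \frac{60}{\left(-66\right) \left(- \frac{1}{45}\right) - \frac{67}{85}} - \frac{30}{169} = \frac{60}{\frac{22}{15} - \frac{67}{85}} - \frac{30}{169} = \frac{60}{\frac{173}{255}} - \frac{30}{169} = 60 \cdot \frac{255}{173} - \frac{30}{169} = \frac{15300}{173} - \frac{30}{169} = \frac{2580510}{29237}$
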